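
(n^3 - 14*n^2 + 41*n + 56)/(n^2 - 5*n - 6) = (n^2 - 15*n + 56)/(n - 6)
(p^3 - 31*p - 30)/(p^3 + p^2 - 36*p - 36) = (p + 5)/(p + 6)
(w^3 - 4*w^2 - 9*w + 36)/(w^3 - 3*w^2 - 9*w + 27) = (w - 4)/(w - 3)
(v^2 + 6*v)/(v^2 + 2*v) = (v + 6)/(v + 2)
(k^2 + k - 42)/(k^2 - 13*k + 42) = (k + 7)/(k - 7)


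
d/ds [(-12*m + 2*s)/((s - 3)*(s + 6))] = 2*(12*m*s + 18*m - s^2 - 18)/(s^4 + 6*s^3 - 27*s^2 - 108*s + 324)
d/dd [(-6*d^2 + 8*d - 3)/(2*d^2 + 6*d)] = (-26*d^2 + 6*d + 9)/(2*d^2*(d^2 + 6*d + 9))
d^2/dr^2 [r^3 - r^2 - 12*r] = 6*r - 2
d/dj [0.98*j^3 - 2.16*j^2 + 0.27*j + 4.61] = 2.94*j^2 - 4.32*j + 0.27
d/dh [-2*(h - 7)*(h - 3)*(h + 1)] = -6*h^2 + 36*h - 22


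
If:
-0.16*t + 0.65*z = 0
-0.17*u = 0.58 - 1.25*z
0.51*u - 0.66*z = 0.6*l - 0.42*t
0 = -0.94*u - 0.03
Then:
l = 0.77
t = 1.87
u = -0.03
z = 0.46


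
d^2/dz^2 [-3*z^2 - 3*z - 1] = -6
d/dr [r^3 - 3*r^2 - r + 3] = 3*r^2 - 6*r - 1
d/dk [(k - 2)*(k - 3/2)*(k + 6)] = 3*k^2 + 5*k - 18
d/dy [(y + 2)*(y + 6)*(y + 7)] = 3*y^2 + 30*y + 68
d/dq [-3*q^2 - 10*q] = -6*q - 10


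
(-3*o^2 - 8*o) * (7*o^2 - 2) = -21*o^4 - 56*o^3 + 6*o^2 + 16*o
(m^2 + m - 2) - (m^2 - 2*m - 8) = 3*m + 6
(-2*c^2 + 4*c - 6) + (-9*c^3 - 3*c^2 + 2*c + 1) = -9*c^3 - 5*c^2 + 6*c - 5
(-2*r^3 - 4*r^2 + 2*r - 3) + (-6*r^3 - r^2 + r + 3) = -8*r^3 - 5*r^2 + 3*r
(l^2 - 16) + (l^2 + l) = 2*l^2 + l - 16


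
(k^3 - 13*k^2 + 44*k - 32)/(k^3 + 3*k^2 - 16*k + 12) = (k^2 - 12*k + 32)/(k^2 + 4*k - 12)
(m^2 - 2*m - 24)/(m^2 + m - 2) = (m^2 - 2*m - 24)/(m^2 + m - 2)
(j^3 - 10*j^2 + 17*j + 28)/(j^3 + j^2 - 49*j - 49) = (j - 4)/(j + 7)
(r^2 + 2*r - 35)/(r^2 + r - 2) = (r^2 + 2*r - 35)/(r^2 + r - 2)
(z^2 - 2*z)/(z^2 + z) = (z - 2)/(z + 1)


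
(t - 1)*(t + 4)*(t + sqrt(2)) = t^3 + sqrt(2)*t^2 + 3*t^2 - 4*t + 3*sqrt(2)*t - 4*sqrt(2)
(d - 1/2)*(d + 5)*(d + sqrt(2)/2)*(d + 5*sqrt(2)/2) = d^4 + 3*sqrt(2)*d^3 + 9*d^3/2 + 27*sqrt(2)*d^2/2 - 15*sqrt(2)*d/2 + 45*d/4 - 25/4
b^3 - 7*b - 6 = (b - 3)*(b + 1)*(b + 2)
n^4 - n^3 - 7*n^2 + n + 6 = (n - 3)*(n - 1)*(n + 1)*(n + 2)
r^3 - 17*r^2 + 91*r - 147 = (r - 7)^2*(r - 3)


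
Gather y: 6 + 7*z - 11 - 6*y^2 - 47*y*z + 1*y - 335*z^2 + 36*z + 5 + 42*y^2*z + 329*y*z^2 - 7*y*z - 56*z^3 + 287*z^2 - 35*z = y^2*(42*z - 6) + y*(329*z^2 - 54*z + 1) - 56*z^3 - 48*z^2 + 8*z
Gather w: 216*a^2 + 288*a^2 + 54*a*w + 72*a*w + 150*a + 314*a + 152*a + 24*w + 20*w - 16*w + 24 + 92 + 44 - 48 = 504*a^2 + 616*a + w*(126*a + 28) + 112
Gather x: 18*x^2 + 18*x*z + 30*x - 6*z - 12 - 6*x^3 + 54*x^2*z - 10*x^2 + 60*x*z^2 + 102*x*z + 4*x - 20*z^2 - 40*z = -6*x^3 + x^2*(54*z + 8) + x*(60*z^2 + 120*z + 34) - 20*z^2 - 46*z - 12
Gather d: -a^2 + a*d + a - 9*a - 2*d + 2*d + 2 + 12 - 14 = -a^2 + a*d - 8*a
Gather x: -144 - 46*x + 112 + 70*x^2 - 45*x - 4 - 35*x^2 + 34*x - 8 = 35*x^2 - 57*x - 44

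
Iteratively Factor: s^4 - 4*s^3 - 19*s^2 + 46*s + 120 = (s + 3)*(s^3 - 7*s^2 + 2*s + 40) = (s + 2)*(s + 3)*(s^2 - 9*s + 20) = (s - 4)*(s + 2)*(s + 3)*(s - 5)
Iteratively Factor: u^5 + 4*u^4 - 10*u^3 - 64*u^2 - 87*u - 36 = (u + 1)*(u^4 + 3*u^3 - 13*u^2 - 51*u - 36) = (u + 1)*(u + 3)*(u^3 - 13*u - 12) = (u + 1)*(u + 3)^2*(u^2 - 3*u - 4) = (u - 4)*(u + 1)*(u + 3)^2*(u + 1)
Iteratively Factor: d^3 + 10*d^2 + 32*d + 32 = (d + 2)*(d^2 + 8*d + 16) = (d + 2)*(d + 4)*(d + 4)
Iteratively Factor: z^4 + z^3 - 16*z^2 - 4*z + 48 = (z + 4)*(z^3 - 3*z^2 - 4*z + 12) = (z - 3)*(z + 4)*(z^2 - 4) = (z - 3)*(z - 2)*(z + 4)*(z + 2)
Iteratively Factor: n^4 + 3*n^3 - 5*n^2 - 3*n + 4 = (n - 1)*(n^3 + 4*n^2 - n - 4) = (n - 1)*(n + 4)*(n^2 - 1) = (n - 1)^2*(n + 4)*(n + 1)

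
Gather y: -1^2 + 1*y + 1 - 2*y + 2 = 2 - y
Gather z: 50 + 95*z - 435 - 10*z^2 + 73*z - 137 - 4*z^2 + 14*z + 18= -14*z^2 + 182*z - 504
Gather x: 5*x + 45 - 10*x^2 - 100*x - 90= -10*x^2 - 95*x - 45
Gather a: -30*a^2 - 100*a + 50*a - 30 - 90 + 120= -30*a^2 - 50*a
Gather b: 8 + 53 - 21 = 40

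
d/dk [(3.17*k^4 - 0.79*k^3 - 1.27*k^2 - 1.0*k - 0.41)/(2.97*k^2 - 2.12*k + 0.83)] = (18.8298*k^5 - 22.5075*k^4 + 13.874*k^3 + 3.6953*k^2 + 0.3272*k - 1.6992)/(8.8209*k^4 - 12.5928*k^3 + 9.4246*k^2 - 3.5192*k + 0.6889)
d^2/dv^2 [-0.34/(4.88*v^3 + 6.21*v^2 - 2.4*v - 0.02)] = ((9.9552*v + 4.2228)*(4.88*v^3 + 6.21*v^2 - 2.4*v - 0.02) - 0.34*(14.64*v^2 + 12.42*v - 2.4)*(29.28*v^2 + 24.84*v - 4.8))/(4.88*v^3 + 6.21*v^2 - 2.4*v - 0.02)^3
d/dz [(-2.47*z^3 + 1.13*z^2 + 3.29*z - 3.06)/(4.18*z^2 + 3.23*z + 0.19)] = (-10.3246*z^4 - 15.9562*z^3 - 11.5102*z^2 + 26.011*z + 10.5089)/(17.4724*z^4 + 27.0028*z^3 + 12.0213*z^2 + 1.2274*z + 0.0361)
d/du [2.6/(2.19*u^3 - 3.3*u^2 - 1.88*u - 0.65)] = (-17.082*u^2 + 17.16*u + 4.888)/(-2.19*u^3 + 3.3*u^2 + 1.88*u + 0.65)^2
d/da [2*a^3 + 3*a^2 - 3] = 6*a*(a + 1)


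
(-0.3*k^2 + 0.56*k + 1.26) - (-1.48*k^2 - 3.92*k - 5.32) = 1.18*k^2 + 4.48*k + 6.58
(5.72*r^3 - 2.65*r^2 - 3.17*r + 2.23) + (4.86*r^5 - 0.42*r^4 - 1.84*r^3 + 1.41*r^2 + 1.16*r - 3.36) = 4.86*r^5 - 0.42*r^4 + 3.88*r^3 - 1.24*r^2 - 2.01*r - 1.13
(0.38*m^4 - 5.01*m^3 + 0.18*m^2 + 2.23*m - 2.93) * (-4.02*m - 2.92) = -1.5276*m^5 + 19.0306*m^4 + 13.9056*m^3 - 9.4902*m^2 + 5.267*m + 8.5556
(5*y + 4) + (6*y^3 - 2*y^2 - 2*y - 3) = 6*y^3 - 2*y^2 + 3*y + 1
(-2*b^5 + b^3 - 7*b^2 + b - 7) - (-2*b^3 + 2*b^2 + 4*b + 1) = -2*b^5 + 3*b^3 - 9*b^2 - 3*b - 8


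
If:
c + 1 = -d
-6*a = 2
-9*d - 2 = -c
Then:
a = -1/3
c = -7/10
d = -3/10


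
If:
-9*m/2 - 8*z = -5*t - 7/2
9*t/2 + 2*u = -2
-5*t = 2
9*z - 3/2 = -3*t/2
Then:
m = -11/135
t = -2/5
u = -1/10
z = 7/30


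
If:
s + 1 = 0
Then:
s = -1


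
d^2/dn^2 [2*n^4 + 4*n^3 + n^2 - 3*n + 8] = 24*n^2 + 24*n + 2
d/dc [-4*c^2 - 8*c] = -8*c - 8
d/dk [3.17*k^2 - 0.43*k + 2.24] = 6.34*k - 0.43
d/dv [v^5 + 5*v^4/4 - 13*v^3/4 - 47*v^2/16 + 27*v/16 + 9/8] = 5*v^4 + 5*v^3 - 39*v^2/4 - 47*v/8 + 27/16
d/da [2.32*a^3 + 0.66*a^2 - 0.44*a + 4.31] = 6.96*a^2 + 1.32*a - 0.44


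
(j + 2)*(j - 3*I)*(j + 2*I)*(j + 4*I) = j^4 + 2*j^3 + 3*I*j^3 + 10*j^2 + 6*I*j^2 + 20*j + 24*I*j + 48*I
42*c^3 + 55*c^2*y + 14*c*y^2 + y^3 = (c + y)*(6*c + y)*(7*c + y)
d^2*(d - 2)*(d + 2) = d^4 - 4*d^2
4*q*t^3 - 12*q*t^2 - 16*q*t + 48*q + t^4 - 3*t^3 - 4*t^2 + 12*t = (4*q + t)*(t - 3)*(t - 2)*(t + 2)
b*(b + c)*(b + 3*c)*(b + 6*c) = b^4 + 10*b^3*c + 27*b^2*c^2 + 18*b*c^3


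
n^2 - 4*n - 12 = (n - 6)*(n + 2)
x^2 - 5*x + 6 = (x - 3)*(x - 2)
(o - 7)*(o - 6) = o^2 - 13*o + 42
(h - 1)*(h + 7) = h^2 + 6*h - 7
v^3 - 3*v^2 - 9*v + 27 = (v - 3)^2*(v + 3)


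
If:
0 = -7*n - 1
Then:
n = -1/7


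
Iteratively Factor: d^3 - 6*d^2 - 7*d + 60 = (d - 4)*(d^2 - 2*d - 15) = (d - 4)*(d + 3)*(d - 5)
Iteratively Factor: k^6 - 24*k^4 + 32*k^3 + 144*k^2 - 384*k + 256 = (k + 4)*(k^5 - 4*k^4 - 8*k^3 + 64*k^2 - 112*k + 64) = (k - 2)*(k + 4)*(k^4 - 2*k^3 - 12*k^2 + 40*k - 32) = (k - 2)*(k + 4)^2*(k^3 - 6*k^2 + 12*k - 8) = (k - 2)^2*(k + 4)^2*(k^2 - 4*k + 4) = (k - 2)^3*(k + 4)^2*(k - 2)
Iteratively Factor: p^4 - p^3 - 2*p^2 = (p + 1)*(p^3 - 2*p^2) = p*(p + 1)*(p^2 - 2*p) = p*(p - 2)*(p + 1)*(p)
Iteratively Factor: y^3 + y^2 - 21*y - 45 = (y + 3)*(y^2 - 2*y - 15) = (y + 3)^2*(y - 5)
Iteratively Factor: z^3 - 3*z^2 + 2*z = (z - 1)*(z^2 - 2*z) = z*(z - 1)*(z - 2)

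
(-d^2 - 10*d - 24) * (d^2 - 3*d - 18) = -d^4 - 7*d^3 + 24*d^2 + 252*d + 432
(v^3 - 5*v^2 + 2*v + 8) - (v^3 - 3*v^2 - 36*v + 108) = -2*v^2 + 38*v - 100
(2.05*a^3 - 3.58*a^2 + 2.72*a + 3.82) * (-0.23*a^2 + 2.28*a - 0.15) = -0.4715*a^5 + 5.4974*a^4 - 9.0955*a^3 + 5.86*a^2 + 8.3016*a - 0.573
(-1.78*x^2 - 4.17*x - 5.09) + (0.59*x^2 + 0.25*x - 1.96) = -1.19*x^2 - 3.92*x - 7.05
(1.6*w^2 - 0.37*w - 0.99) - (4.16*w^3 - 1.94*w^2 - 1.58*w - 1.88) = -4.16*w^3 + 3.54*w^2 + 1.21*w + 0.89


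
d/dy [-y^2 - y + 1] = -2*y - 1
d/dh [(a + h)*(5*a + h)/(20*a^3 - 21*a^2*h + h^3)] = (9*a^2 - 2*a*h - h^2)/(16*a^4 - 40*a^3*h + 33*a^2*h^2 - 10*a*h^3 + h^4)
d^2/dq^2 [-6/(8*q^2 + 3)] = 288*(1 - 8*q^2)/(8*q^2 + 3)^3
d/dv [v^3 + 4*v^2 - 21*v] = 3*v^2 + 8*v - 21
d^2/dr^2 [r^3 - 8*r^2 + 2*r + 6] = 6*r - 16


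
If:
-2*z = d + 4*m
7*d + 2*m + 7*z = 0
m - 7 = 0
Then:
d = 24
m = 7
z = -26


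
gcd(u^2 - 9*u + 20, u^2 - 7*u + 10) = u - 5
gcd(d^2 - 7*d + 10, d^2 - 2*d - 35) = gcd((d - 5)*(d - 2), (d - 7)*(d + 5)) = 1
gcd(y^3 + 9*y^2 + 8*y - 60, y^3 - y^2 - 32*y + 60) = y^2 + 4*y - 12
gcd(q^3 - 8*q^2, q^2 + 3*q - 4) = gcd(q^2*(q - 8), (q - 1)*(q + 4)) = 1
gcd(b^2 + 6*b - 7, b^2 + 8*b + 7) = b + 7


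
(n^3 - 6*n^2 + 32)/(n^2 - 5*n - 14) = (n^2 - 8*n + 16)/(n - 7)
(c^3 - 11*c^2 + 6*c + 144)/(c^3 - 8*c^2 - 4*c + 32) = (c^2 - 3*c - 18)/(c^2 - 4)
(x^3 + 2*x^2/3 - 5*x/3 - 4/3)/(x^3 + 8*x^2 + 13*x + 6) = (x - 4/3)/(x + 6)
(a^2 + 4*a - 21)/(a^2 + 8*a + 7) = (a - 3)/(a + 1)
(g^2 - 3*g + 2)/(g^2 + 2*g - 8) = (g - 1)/(g + 4)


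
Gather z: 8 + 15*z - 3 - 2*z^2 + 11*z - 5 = -2*z^2 + 26*z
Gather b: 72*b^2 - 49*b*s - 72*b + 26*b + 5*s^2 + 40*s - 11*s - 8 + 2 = 72*b^2 + b*(-49*s - 46) + 5*s^2 + 29*s - 6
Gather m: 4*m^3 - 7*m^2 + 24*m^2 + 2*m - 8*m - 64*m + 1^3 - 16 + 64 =4*m^3 + 17*m^2 - 70*m + 49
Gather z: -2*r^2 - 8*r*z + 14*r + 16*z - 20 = -2*r^2 + 14*r + z*(16 - 8*r) - 20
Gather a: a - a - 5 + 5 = 0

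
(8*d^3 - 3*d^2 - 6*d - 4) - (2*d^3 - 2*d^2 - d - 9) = 6*d^3 - d^2 - 5*d + 5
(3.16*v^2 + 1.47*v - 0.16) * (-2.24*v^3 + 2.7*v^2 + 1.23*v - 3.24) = -7.0784*v^5 + 5.2392*v^4 + 8.2142*v^3 - 8.8623*v^2 - 4.9596*v + 0.5184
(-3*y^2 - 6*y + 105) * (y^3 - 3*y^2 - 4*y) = -3*y^5 + 3*y^4 + 135*y^3 - 291*y^2 - 420*y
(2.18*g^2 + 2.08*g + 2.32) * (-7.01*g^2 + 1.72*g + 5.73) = -15.2818*g^4 - 10.8312*g^3 - 0.194199999999995*g^2 + 15.9088*g + 13.2936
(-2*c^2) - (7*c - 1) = -2*c^2 - 7*c + 1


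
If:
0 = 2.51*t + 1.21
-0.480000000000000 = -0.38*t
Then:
No Solution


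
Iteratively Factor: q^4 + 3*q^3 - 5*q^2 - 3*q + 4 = (q - 1)*(q^3 + 4*q^2 - q - 4) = (q - 1)^2*(q^2 + 5*q + 4) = (q - 1)^2*(q + 4)*(q + 1)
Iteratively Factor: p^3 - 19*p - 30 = (p + 2)*(p^2 - 2*p - 15) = (p - 5)*(p + 2)*(p + 3)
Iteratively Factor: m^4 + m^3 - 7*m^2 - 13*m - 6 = (m + 1)*(m^3 - 7*m - 6) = (m - 3)*(m + 1)*(m^2 + 3*m + 2) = (m - 3)*(m + 1)*(m + 2)*(m + 1)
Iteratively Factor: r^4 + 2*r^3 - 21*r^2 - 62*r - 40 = (r + 4)*(r^3 - 2*r^2 - 13*r - 10) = (r + 2)*(r + 4)*(r^2 - 4*r - 5) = (r - 5)*(r + 2)*(r + 4)*(r + 1)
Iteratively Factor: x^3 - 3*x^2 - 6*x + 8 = (x - 4)*(x^2 + x - 2) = (x - 4)*(x - 1)*(x + 2)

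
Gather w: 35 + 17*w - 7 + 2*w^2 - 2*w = 2*w^2 + 15*w + 28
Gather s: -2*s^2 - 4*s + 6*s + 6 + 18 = -2*s^2 + 2*s + 24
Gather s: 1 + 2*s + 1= 2*s + 2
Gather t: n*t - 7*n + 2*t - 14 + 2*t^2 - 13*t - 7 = -7*n + 2*t^2 + t*(n - 11) - 21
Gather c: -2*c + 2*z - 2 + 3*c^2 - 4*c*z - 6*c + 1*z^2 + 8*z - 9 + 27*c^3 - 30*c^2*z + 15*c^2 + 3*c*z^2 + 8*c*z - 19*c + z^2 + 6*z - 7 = 27*c^3 + c^2*(18 - 30*z) + c*(3*z^2 + 4*z - 27) + 2*z^2 + 16*z - 18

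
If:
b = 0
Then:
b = 0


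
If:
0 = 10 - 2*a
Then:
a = 5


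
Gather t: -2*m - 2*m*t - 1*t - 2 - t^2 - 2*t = -2*m - t^2 + t*(-2*m - 3) - 2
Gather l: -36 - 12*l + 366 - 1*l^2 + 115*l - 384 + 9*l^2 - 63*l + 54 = 8*l^2 + 40*l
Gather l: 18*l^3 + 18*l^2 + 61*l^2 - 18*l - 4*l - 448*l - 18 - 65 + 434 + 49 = 18*l^3 + 79*l^2 - 470*l + 400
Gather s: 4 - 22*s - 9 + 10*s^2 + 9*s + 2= 10*s^2 - 13*s - 3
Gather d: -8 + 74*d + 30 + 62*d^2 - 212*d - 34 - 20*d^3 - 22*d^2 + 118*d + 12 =-20*d^3 + 40*d^2 - 20*d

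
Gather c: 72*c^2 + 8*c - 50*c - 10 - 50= 72*c^2 - 42*c - 60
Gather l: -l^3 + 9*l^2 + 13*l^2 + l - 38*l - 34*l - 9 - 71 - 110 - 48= -l^3 + 22*l^2 - 71*l - 238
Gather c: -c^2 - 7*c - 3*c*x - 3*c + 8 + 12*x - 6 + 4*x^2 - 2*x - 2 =-c^2 + c*(-3*x - 10) + 4*x^2 + 10*x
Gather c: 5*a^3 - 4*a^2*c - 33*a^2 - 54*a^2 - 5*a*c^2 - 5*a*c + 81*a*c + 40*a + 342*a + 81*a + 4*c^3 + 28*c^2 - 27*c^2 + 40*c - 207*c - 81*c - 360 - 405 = 5*a^3 - 87*a^2 + 463*a + 4*c^3 + c^2*(1 - 5*a) + c*(-4*a^2 + 76*a - 248) - 765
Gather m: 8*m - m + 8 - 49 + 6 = 7*m - 35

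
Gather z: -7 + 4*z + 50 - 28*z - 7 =36 - 24*z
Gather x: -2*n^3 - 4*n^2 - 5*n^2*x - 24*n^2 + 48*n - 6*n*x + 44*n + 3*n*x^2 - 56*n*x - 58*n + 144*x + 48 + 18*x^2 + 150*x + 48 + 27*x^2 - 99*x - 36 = -2*n^3 - 28*n^2 + 34*n + x^2*(3*n + 45) + x*(-5*n^2 - 62*n + 195) + 60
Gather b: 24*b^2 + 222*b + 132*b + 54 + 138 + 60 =24*b^2 + 354*b + 252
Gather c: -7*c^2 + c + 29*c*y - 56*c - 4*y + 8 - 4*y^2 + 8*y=-7*c^2 + c*(29*y - 55) - 4*y^2 + 4*y + 8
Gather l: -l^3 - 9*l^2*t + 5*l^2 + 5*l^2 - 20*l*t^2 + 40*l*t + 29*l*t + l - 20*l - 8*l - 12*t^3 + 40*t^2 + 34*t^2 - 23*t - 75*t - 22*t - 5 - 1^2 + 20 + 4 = -l^3 + l^2*(10 - 9*t) + l*(-20*t^2 + 69*t - 27) - 12*t^3 + 74*t^2 - 120*t + 18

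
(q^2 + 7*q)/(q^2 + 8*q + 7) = q/(q + 1)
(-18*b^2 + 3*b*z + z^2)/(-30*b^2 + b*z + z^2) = (-3*b + z)/(-5*b + z)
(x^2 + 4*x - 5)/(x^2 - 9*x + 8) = (x + 5)/(x - 8)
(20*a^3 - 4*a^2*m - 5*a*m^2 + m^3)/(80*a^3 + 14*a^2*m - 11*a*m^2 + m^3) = (2*a - m)/(8*a - m)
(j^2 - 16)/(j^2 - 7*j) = (j^2 - 16)/(j*(j - 7))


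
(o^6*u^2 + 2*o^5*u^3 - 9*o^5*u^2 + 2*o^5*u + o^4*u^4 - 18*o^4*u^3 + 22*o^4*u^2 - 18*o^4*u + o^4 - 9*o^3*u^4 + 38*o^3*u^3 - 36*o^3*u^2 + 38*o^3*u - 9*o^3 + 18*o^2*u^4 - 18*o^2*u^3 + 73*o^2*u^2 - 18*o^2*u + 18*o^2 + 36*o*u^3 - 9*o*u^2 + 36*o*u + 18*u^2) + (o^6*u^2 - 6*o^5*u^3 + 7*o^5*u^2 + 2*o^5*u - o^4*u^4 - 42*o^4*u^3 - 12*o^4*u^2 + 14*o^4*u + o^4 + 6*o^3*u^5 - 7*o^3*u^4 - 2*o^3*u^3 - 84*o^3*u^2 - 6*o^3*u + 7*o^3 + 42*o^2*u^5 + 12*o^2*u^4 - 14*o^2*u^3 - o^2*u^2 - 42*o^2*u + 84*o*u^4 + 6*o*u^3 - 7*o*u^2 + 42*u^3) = 2*o^6*u^2 - 4*o^5*u^3 - 2*o^5*u^2 + 4*o^5*u - 60*o^4*u^3 + 10*o^4*u^2 - 4*o^4*u + 2*o^4 + 6*o^3*u^5 - 16*o^3*u^4 + 36*o^3*u^3 - 120*o^3*u^2 + 32*o^3*u - 2*o^3 + 42*o^2*u^5 + 30*o^2*u^4 - 32*o^2*u^3 + 72*o^2*u^2 - 60*o^2*u + 18*o^2 + 84*o*u^4 + 42*o*u^3 - 16*o*u^2 + 36*o*u + 42*u^3 + 18*u^2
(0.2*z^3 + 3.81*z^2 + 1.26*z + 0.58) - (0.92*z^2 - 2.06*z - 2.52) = 0.2*z^3 + 2.89*z^2 + 3.32*z + 3.1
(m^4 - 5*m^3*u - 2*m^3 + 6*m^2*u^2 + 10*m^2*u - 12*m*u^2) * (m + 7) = m^5 - 5*m^4*u + 5*m^4 + 6*m^3*u^2 - 25*m^3*u - 14*m^3 + 30*m^2*u^2 + 70*m^2*u - 84*m*u^2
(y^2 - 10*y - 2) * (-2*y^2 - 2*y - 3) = -2*y^4 + 18*y^3 + 21*y^2 + 34*y + 6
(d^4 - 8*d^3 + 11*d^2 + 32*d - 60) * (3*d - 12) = 3*d^5 - 36*d^4 + 129*d^3 - 36*d^2 - 564*d + 720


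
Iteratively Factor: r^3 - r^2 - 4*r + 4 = (r - 2)*(r^2 + r - 2) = (r - 2)*(r + 2)*(r - 1)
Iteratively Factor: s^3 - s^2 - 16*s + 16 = (s + 4)*(s^2 - 5*s + 4) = (s - 1)*(s + 4)*(s - 4)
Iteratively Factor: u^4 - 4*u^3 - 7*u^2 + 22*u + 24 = (u + 1)*(u^3 - 5*u^2 - 2*u + 24) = (u - 4)*(u + 1)*(u^2 - u - 6) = (u - 4)*(u - 3)*(u + 1)*(u + 2)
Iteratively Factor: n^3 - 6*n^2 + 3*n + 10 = (n - 5)*(n^2 - n - 2) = (n - 5)*(n - 2)*(n + 1)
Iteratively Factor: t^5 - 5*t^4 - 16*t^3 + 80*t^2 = (t)*(t^4 - 5*t^3 - 16*t^2 + 80*t) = t*(t - 4)*(t^3 - t^2 - 20*t) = t*(t - 5)*(t - 4)*(t^2 + 4*t) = t^2*(t - 5)*(t - 4)*(t + 4)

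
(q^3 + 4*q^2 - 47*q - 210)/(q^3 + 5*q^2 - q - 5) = (q^2 - q - 42)/(q^2 - 1)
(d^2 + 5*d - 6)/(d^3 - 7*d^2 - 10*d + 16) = (d + 6)/(d^2 - 6*d - 16)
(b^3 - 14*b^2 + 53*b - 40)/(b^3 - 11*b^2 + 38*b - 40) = (b^2 - 9*b + 8)/(b^2 - 6*b + 8)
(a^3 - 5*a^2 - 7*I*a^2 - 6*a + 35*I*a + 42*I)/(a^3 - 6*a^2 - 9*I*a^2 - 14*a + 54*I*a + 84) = (a + 1)/(a - 2*I)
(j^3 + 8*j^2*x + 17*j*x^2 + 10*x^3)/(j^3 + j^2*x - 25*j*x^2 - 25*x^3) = (-j - 2*x)/(-j + 5*x)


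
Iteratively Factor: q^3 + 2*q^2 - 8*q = (q)*(q^2 + 2*q - 8) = q*(q - 2)*(q + 4)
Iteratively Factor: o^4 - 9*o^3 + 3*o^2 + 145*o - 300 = (o + 4)*(o^3 - 13*o^2 + 55*o - 75) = (o - 3)*(o + 4)*(o^2 - 10*o + 25) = (o - 5)*(o - 3)*(o + 4)*(o - 5)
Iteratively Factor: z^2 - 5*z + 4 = (z - 1)*(z - 4)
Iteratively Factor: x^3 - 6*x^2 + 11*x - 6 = (x - 1)*(x^2 - 5*x + 6) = (x - 2)*(x - 1)*(x - 3)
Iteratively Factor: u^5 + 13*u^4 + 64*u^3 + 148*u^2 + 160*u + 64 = (u + 2)*(u^4 + 11*u^3 + 42*u^2 + 64*u + 32) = (u + 2)*(u + 4)*(u^3 + 7*u^2 + 14*u + 8) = (u + 2)*(u + 4)^2*(u^2 + 3*u + 2) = (u + 2)^2*(u + 4)^2*(u + 1)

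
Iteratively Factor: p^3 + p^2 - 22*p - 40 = (p + 4)*(p^2 - 3*p - 10) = (p - 5)*(p + 4)*(p + 2)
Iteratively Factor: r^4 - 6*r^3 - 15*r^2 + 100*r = (r - 5)*(r^3 - r^2 - 20*r) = r*(r - 5)*(r^2 - r - 20) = r*(r - 5)*(r + 4)*(r - 5)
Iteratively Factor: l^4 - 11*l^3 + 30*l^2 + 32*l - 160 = (l - 4)*(l^3 - 7*l^2 + 2*l + 40) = (l - 5)*(l - 4)*(l^2 - 2*l - 8) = (l - 5)*(l - 4)*(l + 2)*(l - 4)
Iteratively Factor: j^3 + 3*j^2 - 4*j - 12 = (j + 3)*(j^2 - 4) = (j - 2)*(j + 3)*(j + 2)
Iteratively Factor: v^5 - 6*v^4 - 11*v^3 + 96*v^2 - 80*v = (v - 5)*(v^4 - v^3 - 16*v^2 + 16*v) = (v - 5)*(v + 4)*(v^3 - 5*v^2 + 4*v) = (v - 5)*(v - 4)*(v + 4)*(v^2 - v) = v*(v - 5)*(v - 4)*(v + 4)*(v - 1)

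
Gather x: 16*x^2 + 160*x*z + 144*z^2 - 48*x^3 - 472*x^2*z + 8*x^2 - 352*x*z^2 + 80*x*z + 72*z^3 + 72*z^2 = -48*x^3 + x^2*(24 - 472*z) + x*(-352*z^2 + 240*z) + 72*z^3 + 216*z^2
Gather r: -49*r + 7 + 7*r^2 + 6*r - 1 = 7*r^2 - 43*r + 6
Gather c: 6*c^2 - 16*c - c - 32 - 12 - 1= 6*c^2 - 17*c - 45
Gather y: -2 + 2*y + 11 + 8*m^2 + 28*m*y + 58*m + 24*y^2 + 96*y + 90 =8*m^2 + 58*m + 24*y^2 + y*(28*m + 98) + 99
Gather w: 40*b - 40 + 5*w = 40*b + 5*w - 40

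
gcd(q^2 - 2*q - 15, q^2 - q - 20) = q - 5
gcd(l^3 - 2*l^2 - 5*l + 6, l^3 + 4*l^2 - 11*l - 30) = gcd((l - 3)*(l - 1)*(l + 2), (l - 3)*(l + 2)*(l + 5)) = l^2 - l - 6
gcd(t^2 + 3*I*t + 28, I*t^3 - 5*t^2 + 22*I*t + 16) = 1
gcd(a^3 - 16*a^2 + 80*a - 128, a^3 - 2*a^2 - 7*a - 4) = a - 4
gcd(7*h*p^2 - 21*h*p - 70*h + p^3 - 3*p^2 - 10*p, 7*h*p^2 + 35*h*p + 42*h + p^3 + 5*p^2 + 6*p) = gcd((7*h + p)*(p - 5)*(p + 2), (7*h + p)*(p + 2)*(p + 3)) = 7*h*p + 14*h + p^2 + 2*p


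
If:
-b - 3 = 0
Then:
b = -3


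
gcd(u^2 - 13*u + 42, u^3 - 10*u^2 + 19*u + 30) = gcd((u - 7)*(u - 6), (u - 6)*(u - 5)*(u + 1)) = u - 6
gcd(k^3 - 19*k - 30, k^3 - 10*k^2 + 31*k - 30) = k - 5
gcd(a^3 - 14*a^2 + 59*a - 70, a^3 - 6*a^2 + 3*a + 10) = a^2 - 7*a + 10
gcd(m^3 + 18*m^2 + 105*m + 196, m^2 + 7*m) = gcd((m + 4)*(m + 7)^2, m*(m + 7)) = m + 7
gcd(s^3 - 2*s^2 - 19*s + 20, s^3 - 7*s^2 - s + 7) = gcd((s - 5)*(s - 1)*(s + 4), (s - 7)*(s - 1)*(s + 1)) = s - 1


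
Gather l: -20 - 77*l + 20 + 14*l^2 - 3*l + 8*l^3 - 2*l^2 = 8*l^3 + 12*l^2 - 80*l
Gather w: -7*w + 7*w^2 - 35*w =7*w^2 - 42*w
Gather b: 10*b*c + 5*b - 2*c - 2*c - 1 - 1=b*(10*c + 5) - 4*c - 2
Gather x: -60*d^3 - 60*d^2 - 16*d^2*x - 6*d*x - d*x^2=-60*d^3 - 60*d^2 - d*x^2 + x*(-16*d^2 - 6*d)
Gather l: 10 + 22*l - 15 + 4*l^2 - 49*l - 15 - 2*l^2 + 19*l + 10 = 2*l^2 - 8*l - 10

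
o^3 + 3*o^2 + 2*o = o*(o + 1)*(o + 2)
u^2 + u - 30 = (u - 5)*(u + 6)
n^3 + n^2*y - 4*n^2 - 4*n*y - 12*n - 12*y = (n - 6)*(n + 2)*(n + y)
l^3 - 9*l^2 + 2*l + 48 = (l - 8)*(l - 3)*(l + 2)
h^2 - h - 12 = (h - 4)*(h + 3)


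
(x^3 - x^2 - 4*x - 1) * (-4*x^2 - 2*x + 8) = -4*x^5 + 2*x^4 + 26*x^3 + 4*x^2 - 30*x - 8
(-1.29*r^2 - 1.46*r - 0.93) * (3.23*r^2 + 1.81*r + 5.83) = -4.1667*r^4 - 7.0507*r^3 - 13.1672*r^2 - 10.1951*r - 5.4219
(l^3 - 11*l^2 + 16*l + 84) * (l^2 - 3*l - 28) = l^5 - 14*l^4 + 21*l^3 + 344*l^2 - 700*l - 2352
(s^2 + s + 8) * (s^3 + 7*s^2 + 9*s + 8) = s^5 + 8*s^4 + 24*s^3 + 73*s^2 + 80*s + 64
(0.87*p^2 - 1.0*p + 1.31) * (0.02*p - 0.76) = 0.0174*p^3 - 0.6812*p^2 + 0.7862*p - 0.9956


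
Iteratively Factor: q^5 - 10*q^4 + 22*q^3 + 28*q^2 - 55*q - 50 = (q + 1)*(q^4 - 11*q^3 + 33*q^2 - 5*q - 50) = (q + 1)^2*(q^3 - 12*q^2 + 45*q - 50) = (q - 2)*(q + 1)^2*(q^2 - 10*q + 25) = (q - 5)*(q - 2)*(q + 1)^2*(q - 5)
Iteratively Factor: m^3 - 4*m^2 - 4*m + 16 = (m - 4)*(m^2 - 4) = (m - 4)*(m - 2)*(m + 2)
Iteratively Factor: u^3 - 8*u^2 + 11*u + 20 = (u - 5)*(u^2 - 3*u - 4) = (u - 5)*(u - 4)*(u + 1)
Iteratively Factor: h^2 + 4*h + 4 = (h + 2)*(h + 2)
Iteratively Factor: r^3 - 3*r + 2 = (r - 1)*(r^2 + r - 2) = (r - 1)*(r + 2)*(r - 1)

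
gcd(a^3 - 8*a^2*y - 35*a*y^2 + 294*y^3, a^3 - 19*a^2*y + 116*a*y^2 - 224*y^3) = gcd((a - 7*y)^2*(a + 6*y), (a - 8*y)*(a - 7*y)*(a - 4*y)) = -a + 7*y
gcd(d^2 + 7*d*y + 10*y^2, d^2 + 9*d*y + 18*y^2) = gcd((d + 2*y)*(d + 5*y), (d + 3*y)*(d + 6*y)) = 1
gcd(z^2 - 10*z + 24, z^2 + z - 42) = z - 6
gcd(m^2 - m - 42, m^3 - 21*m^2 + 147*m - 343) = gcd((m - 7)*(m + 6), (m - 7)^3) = m - 7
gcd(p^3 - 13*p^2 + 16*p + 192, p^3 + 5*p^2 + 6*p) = p + 3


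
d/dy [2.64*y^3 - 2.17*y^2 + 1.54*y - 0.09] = 7.92*y^2 - 4.34*y + 1.54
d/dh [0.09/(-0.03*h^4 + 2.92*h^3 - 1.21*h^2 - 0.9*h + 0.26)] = (0.0108*h^3 - 0.7884*h^2 + 0.2178*h + 0.081)/(0.03*h^4 - 2.92*h^3 + 1.21*h^2 + 0.9*h - 0.26)^2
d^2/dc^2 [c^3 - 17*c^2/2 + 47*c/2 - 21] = 6*c - 17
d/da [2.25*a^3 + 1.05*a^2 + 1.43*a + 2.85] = 6.75*a^2 + 2.1*a + 1.43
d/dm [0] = 0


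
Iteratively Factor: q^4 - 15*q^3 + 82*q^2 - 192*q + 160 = (q - 5)*(q^3 - 10*q^2 + 32*q - 32) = (q - 5)*(q - 2)*(q^2 - 8*q + 16) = (q - 5)*(q - 4)*(q - 2)*(q - 4)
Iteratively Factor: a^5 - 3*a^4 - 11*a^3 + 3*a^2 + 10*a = (a - 1)*(a^4 - 2*a^3 - 13*a^2 - 10*a) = (a - 1)*(a + 2)*(a^3 - 4*a^2 - 5*a) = (a - 1)*(a + 1)*(a + 2)*(a^2 - 5*a) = (a - 5)*(a - 1)*(a + 1)*(a + 2)*(a)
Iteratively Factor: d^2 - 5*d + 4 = (d - 1)*(d - 4)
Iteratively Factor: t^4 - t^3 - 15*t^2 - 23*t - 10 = (t - 5)*(t^3 + 4*t^2 + 5*t + 2) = (t - 5)*(t + 1)*(t^2 + 3*t + 2) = (t - 5)*(t + 1)*(t + 2)*(t + 1)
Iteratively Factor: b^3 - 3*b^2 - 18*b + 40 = (b - 5)*(b^2 + 2*b - 8) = (b - 5)*(b - 2)*(b + 4)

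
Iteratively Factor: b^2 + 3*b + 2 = (b + 1)*(b + 2)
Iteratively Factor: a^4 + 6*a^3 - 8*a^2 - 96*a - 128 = (a + 4)*(a^3 + 2*a^2 - 16*a - 32) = (a + 2)*(a + 4)*(a^2 - 16) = (a - 4)*(a + 2)*(a + 4)*(a + 4)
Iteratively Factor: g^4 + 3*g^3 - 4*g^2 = (g - 1)*(g^3 + 4*g^2) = g*(g - 1)*(g^2 + 4*g) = g^2*(g - 1)*(g + 4)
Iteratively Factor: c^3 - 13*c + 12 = (c - 1)*(c^2 + c - 12) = (c - 1)*(c + 4)*(c - 3)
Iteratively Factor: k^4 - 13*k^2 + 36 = (k - 3)*(k^3 + 3*k^2 - 4*k - 12) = (k - 3)*(k - 2)*(k^2 + 5*k + 6) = (k - 3)*(k - 2)*(k + 2)*(k + 3)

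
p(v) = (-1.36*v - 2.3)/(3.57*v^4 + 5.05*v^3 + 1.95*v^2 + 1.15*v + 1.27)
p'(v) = (-1.36*v - 2.3)*(-14.28*v^3 - 15.15*v^2 - 3.9*v - 1.15)/(3.57*v^4 + 5.05*v^3 + 1.95*v^2 + 1.15*v + 1.27)^2 - 1.36/(3.57*v^4 + 5.05*v^3 + 1.95*v^2 + 1.15*v + 1.27) = (14.5656*v^4 + 46.58*v^3 + 37.497*v^2 + 8.97*v + 0.9178)/(12.7449*v^8 + 36.057*v^7 + 39.4255*v^6 + 27.906*v^5 + 24.4853*v^4 + 17.312*v^3 + 6.2755*v^2 + 2.921*v + 1.6129)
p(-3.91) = 0.01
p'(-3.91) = 0.00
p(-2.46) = 0.02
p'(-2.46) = 0.01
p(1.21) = -0.18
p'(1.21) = 0.37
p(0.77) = -0.49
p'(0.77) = 1.20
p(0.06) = -1.77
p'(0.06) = 0.88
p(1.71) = -0.07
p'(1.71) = 0.12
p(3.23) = -0.01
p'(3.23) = 0.01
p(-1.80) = 0.01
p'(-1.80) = -0.07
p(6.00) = -0.00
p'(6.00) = 0.00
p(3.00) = -0.01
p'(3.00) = 0.01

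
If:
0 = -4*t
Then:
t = 0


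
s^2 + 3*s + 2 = (s + 1)*(s + 2)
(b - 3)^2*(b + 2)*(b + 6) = b^4 + 2*b^3 - 27*b^2 + 108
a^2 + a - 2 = (a - 1)*(a + 2)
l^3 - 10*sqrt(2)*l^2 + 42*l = l*(l - 7*sqrt(2))*(l - 3*sqrt(2))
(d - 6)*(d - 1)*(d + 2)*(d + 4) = d^4 - d^3 - 28*d^2 - 20*d + 48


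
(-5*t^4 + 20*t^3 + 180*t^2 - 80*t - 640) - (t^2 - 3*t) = -5*t^4 + 20*t^3 + 179*t^2 - 77*t - 640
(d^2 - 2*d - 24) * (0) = 0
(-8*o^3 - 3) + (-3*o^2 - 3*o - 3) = -8*o^3 - 3*o^2 - 3*o - 6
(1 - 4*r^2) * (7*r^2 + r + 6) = -28*r^4 - 4*r^3 - 17*r^2 + r + 6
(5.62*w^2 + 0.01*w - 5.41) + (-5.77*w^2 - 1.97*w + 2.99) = -0.149999999999999*w^2 - 1.96*w - 2.42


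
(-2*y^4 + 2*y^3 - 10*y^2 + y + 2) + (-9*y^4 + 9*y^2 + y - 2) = -11*y^4 + 2*y^3 - y^2 + 2*y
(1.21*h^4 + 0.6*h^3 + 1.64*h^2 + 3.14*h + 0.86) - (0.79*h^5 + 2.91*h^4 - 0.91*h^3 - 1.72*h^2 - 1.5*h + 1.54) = -0.79*h^5 - 1.7*h^4 + 1.51*h^3 + 3.36*h^2 + 4.64*h - 0.68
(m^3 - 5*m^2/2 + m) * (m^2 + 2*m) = m^5 - m^4/2 - 4*m^3 + 2*m^2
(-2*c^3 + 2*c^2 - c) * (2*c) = -4*c^4 + 4*c^3 - 2*c^2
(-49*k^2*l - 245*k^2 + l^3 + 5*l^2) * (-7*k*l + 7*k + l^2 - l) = 343*k^3*l^2 + 1372*k^3*l - 1715*k^3 - 49*k^2*l^3 - 196*k^2*l^2 + 245*k^2*l - 7*k*l^4 - 28*k*l^3 + 35*k*l^2 + l^5 + 4*l^4 - 5*l^3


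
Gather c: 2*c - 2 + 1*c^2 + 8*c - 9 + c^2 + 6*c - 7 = 2*c^2 + 16*c - 18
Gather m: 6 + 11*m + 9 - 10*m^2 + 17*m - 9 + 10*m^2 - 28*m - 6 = 0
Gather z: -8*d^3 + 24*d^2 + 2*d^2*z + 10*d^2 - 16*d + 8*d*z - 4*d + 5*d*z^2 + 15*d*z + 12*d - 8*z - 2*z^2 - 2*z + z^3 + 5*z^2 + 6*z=-8*d^3 + 34*d^2 - 8*d + z^3 + z^2*(5*d + 3) + z*(2*d^2 + 23*d - 4)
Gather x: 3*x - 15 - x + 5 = 2*x - 10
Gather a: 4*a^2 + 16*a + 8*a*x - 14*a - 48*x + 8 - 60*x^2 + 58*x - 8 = 4*a^2 + a*(8*x + 2) - 60*x^2 + 10*x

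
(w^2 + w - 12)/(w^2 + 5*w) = (w^2 + w - 12)/(w*(w + 5))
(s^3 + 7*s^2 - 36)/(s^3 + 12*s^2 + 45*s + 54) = (s - 2)/(s + 3)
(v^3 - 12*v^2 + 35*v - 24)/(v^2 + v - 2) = (v^2 - 11*v + 24)/(v + 2)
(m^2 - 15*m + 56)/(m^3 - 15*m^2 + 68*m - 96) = (m - 7)/(m^2 - 7*m + 12)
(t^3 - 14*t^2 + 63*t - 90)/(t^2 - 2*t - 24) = (t^2 - 8*t + 15)/(t + 4)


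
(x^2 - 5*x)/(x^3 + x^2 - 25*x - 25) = x/(x^2 + 6*x + 5)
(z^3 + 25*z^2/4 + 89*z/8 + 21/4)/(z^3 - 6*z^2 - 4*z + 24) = (8*z^2 + 34*z + 21)/(8*(z^2 - 8*z + 12))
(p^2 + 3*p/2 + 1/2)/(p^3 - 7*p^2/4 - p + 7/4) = 2*(2*p + 1)/(4*p^2 - 11*p + 7)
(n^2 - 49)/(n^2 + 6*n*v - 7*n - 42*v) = (n + 7)/(n + 6*v)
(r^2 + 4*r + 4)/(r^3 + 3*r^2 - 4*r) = (r^2 + 4*r + 4)/(r*(r^2 + 3*r - 4))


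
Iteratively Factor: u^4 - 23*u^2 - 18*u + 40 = (u - 5)*(u^3 + 5*u^2 + 2*u - 8) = (u - 5)*(u + 2)*(u^2 + 3*u - 4) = (u - 5)*(u + 2)*(u + 4)*(u - 1)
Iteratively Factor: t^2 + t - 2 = (t - 1)*(t + 2)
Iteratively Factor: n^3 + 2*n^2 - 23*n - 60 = (n + 3)*(n^2 - n - 20) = (n + 3)*(n + 4)*(n - 5)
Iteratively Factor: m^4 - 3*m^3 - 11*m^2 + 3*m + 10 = (m - 1)*(m^3 - 2*m^2 - 13*m - 10) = (m - 1)*(m + 2)*(m^2 - 4*m - 5) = (m - 5)*(m - 1)*(m + 2)*(m + 1)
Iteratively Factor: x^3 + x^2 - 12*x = (x)*(x^2 + x - 12) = x*(x + 4)*(x - 3)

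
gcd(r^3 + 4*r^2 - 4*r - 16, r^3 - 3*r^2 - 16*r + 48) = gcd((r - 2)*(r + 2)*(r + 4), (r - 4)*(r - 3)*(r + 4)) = r + 4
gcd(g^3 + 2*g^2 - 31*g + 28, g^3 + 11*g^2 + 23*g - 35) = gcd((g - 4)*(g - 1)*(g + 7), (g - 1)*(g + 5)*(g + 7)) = g^2 + 6*g - 7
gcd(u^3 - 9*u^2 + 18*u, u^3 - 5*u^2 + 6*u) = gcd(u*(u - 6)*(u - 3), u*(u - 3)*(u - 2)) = u^2 - 3*u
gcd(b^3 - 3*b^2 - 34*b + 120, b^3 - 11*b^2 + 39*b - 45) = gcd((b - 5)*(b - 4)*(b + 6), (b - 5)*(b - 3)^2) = b - 5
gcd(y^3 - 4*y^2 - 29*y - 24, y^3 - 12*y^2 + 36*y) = 1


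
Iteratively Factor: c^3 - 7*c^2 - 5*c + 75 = (c - 5)*(c^2 - 2*c - 15) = (c - 5)^2*(c + 3)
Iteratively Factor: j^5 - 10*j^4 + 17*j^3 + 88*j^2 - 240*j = (j - 4)*(j^4 - 6*j^3 - 7*j^2 + 60*j) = (j - 4)*(j + 3)*(j^3 - 9*j^2 + 20*j) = (j - 5)*(j - 4)*(j + 3)*(j^2 - 4*j) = (j - 5)*(j - 4)^2*(j + 3)*(j)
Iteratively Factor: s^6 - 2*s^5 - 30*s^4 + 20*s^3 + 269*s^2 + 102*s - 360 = (s + 3)*(s^5 - 5*s^4 - 15*s^3 + 65*s^2 + 74*s - 120) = (s - 5)*(s + 3)*(s^4 - 15*s^2 - 10*s + 24) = (s - 5)*(s + 3)^2*(s^3 - 3*s^2 - 6*s + 8) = (s - 5)*(s + 2)*(s + 3)^2*(s^2 - 5*s + 4) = (s - 5)*(s - 4)*(s + 2)*(s + 3)^2*(s - 1)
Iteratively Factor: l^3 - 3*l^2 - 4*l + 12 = (l + 2)*(l^2 - 5*l + 6) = (l - 2)*(l + 2)*(l - 3)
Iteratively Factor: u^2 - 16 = (u - 4)*(u + 4)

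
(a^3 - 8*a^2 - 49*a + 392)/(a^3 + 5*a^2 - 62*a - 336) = (a - 7)/(a + 6)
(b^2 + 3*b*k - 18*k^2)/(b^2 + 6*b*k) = (b - 3*k)/b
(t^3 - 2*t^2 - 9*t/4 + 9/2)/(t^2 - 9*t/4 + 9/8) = 2*(2*t^2 - t - 6)/(4*t - 3)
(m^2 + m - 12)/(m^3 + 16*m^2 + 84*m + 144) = (m - 3)/(m^2 + 12*m + 36)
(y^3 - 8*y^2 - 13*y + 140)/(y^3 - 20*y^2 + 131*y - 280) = (y + 4)/(y - 8)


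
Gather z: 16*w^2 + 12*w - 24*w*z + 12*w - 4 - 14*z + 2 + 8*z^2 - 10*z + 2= 16*w^2 + 24*w + 8*z^2 + z*(-24*w - 24)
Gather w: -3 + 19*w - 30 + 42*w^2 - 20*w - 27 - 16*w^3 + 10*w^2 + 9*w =-16*w^3 + 52*w^2 + 8*w - 60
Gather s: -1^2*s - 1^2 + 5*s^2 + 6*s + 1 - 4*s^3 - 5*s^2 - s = -4*s^3 + 4*s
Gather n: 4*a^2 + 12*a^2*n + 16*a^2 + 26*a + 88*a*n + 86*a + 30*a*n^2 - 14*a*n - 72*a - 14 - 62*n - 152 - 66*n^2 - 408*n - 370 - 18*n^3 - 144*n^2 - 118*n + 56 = 20*a^2 + 40*a - 18*n^3 + n^2*(30*a - 210) + n*(12*a^2 + 74*a - 588) - 480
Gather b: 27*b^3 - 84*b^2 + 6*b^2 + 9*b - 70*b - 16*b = 27*b^3 - 78*b^2 - 77*b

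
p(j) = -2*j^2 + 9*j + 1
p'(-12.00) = 57.00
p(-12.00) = -395.00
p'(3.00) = -3.00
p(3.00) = 10.00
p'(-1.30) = 14.20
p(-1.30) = -14.08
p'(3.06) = -3.24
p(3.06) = 9.81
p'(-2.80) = 20.20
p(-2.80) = -39.88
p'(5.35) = -12.40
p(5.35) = -8.09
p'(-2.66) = 19.64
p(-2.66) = -37.09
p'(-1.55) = 15.20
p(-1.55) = -17.76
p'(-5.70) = 31.80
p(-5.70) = -115.28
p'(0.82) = 5.72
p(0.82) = 7.04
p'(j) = 9 - 4*j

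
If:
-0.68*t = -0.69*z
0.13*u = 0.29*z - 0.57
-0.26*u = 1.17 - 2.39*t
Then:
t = 0.02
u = -4.35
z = 0.02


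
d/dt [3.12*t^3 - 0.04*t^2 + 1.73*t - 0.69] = 9.36*t^2 - 0.08*t + 1.73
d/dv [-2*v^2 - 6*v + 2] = -4*v - 6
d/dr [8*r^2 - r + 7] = 16*r - 1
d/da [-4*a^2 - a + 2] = -8*a - 1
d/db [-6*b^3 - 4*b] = -18*b^2 - 4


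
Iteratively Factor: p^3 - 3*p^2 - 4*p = (p)*(p^2 - 3*p - 4) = p*(p - 4)*(p + 1)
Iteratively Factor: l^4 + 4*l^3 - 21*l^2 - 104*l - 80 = (l + 4)*(l^3 - 21*l - 20) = (l + 4)^2*(l^2 - 4*l - 5) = (l - 5)*(l + 4)^2*(l + 1)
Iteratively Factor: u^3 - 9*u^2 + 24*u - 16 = (u - 4)*(u^2 - 5*u + 4) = (u - 4)*(u - 1)*(u - 4)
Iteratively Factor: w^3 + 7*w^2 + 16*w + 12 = (w + 2)*(w^2 + 5*w + 6) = (w + 2)^2*(w + 3)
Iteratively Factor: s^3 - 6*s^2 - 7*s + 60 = (s - 5)*(s^2 - s - 12) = (s - 5)*(s + 3)*(s - 4)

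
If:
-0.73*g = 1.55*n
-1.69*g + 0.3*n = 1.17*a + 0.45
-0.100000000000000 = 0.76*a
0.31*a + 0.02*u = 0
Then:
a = -0.13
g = -0.16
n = 0.08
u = 2.04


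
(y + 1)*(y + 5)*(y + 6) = y^3 + 12*y^2 + 41*y + 30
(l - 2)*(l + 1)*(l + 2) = l^3 + l^2 - 4*l - 4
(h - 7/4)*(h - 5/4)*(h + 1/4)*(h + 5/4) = h^4 - 3*h^3/2 - 2*h^2 + 75*h/32 + 175/256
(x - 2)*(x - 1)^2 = x^3 - 4*x^2 + 5*x - 2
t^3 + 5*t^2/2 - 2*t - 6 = (t - 3/2)*(t + 2)^2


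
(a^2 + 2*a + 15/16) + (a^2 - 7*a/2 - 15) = 2*a^2 - 3*a/2 - 225/16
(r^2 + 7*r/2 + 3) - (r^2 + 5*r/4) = 9*r/4 + 3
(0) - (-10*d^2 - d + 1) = 10*d^2 + d - 1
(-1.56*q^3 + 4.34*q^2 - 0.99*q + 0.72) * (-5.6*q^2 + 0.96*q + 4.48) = 8.736*q^5 - 25.8016*q^4 + 2.7216*q^3 + 14.4608*q^2 - 3.744*q + 3.2256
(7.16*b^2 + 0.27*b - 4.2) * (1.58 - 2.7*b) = -19.332*b^3 + 10.5838*b^2 + 11.7666*b - 6.636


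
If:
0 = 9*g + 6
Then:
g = -2/3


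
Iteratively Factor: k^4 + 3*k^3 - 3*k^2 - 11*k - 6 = (k + 3)*(k^3 - 3*k - 2) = (k + 1)*(k + 3)*(k^2 - k - 2) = (k + 1)^2*(k + 3)*(k - 2)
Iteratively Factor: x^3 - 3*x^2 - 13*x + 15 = (x - 5)*(x^2 + 2*x - 3) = (x - 5)*(x + 3)*(x - 1)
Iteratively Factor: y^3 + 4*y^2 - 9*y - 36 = (y - 3)*(y^2 + 7*y + 12) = (y - 3)*(y + 4)*(y + 3)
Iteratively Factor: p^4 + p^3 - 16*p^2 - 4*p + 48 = (p + 4)*(p^3 - 3*p^2 - 4*p + 12) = (p - 2)*(p + 4)*(p^2 - p - 6) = (p - 2)*(p + 2)*(p + 4)*(p - 3)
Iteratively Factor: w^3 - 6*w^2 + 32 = (w - 4)*(w^2 - 2*w - 8) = (w - 4)*(w + 2)*(w - 4)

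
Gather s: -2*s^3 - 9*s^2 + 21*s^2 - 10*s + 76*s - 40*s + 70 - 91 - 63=-2*s^3 + 12*s^2 + 26*s - 84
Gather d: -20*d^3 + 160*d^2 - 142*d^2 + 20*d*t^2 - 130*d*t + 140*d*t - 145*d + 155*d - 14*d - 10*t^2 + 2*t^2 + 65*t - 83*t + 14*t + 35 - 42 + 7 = -20*d^3 + 18*d^2 + d*(20*t^2 + 10*t - 4) - 8*t^2 - 4*t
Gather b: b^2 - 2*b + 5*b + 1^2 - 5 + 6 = b^2 + 3*b + 2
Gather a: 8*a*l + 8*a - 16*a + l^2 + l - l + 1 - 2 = a*(8*l - 8) + l^2 - 1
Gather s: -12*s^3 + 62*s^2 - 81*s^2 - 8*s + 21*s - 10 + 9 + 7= -12*s^3 - 19*s^2 + 13*s + 6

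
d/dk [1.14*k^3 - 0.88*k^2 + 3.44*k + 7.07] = 3.42*k^2 - 1.76*k + 3.44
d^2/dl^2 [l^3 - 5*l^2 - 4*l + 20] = 6*l - 10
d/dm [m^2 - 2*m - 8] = 2*m - 2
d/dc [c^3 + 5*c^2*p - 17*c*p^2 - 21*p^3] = 3*c^2 + 10*c*p - 17*p^2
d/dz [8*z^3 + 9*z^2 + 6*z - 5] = 24*z^2 + 18*z + 6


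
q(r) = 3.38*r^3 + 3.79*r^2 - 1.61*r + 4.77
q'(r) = 10.14*r^2 + 7.58*r - 1.61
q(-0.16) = 5.11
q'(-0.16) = -2.56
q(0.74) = 7.02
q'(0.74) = 9.55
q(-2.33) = -13.66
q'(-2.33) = 35.78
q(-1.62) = 2.95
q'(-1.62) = 12.72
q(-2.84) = -37.51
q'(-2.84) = 58.65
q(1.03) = 10.83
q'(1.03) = 16.95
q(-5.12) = -341.29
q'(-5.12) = 225.39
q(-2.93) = -43.00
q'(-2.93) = 63.23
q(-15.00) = -10525.83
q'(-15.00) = 2166.19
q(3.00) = 125.31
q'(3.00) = 112.39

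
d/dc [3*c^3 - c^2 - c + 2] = 9*c^2 - 2*c - 1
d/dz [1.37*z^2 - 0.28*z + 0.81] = 2.74*z - 0.28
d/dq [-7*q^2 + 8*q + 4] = 8 - 14*q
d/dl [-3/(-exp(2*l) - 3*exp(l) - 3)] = (-6*exp(l) - 9)*exp(l)/(exp(2*l) + 3*exp(l) + 3)^2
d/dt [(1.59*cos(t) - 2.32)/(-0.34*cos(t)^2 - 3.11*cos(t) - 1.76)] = (-0.5406*cos(t)^2 + 1.5776*cos(t) + 10.0136)*sin(t)/(0.1156*cos(t)^4 + 2.1148*cos(t)^3 + 10.8689*cos(t)^2 + 10.9472*cos(t) + 3.0976)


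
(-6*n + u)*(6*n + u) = -36*n^2 + u^2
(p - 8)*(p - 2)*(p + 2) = p^3 - 8*p^2 - 4*p + 32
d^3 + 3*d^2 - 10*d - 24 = (d - 3)*(d + 2)*(d + 4)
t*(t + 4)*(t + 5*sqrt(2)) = t^3 + 4*t^2 + 5*sqrt(2)*t^2 + 20*sqrt(2)*t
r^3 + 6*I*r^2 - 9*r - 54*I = (r - 3)*(r + 3)*(r + 6*I)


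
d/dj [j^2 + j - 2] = 2*j + 1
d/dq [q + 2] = 1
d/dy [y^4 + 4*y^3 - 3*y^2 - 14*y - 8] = 4*y^3 + 12*y^2 - 6*y - 14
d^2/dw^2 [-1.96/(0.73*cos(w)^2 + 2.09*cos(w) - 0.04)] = (4.177936*(1 - cos(w)^2)^2 + 8.971116*cos(w)^3 + 10.879372*cos(w)^2 - 17.778376*cos(w) - 21.415352)/(0.73*cos(w)^2 + 2.09*cos(w) - 0.04)^3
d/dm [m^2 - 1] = 2*m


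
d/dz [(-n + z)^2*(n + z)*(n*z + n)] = n*(n - z)*((n - z)*(n + z) + (n - z)*(z + 1) - 2*(n + z)*(z + 1))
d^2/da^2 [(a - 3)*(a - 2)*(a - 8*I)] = 6*a - 10 - 16*I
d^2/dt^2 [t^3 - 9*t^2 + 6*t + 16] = 6*t - 18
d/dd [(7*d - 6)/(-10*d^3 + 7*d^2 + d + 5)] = (-70*d^3 + 49*d^2 + 7*d - (7*d - 6)*(-30*d^2 + 14*d + 1) + 35)/(-10*d^3 + 7*d^2 + d + 5)^2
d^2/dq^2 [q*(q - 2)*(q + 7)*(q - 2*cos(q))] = 2*q^3*cos(q) + 12*q^2*sin(q) + 10*q^2*cos(q) + 12*q^2 - 40*sqrt(2)*q*cos(q + pi/4) + 30*q - 56*sin(q) - 20*cos(q) - 28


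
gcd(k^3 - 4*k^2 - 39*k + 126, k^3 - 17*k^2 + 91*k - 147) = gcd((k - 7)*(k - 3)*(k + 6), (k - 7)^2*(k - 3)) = k^2 - 10*k + 21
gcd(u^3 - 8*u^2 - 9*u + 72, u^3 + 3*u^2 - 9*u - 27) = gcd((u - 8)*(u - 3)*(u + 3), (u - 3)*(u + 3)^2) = u^2 - 9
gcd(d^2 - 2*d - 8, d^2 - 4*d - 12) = d + 2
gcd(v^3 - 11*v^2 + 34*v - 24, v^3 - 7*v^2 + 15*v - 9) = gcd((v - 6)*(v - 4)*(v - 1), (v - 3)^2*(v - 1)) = v - 1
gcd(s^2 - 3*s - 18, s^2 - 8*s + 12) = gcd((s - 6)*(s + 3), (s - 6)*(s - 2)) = s - 6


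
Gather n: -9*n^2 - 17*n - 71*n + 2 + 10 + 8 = -9*n^2 - 88*n + 20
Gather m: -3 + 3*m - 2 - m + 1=2*m - 4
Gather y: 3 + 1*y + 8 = y + 11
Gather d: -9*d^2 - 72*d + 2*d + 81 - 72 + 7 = -9*d^2 - 70*d + 16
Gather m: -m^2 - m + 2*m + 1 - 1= -m^2 + m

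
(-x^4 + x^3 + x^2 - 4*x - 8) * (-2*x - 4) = 2*x^5 + 2*x^4 - 6*x^3 + 4*x^2 + 32*x + 32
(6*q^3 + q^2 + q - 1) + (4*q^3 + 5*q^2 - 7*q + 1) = 10*q^3 + 6*q^2 - 6*q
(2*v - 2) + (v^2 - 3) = v^2 + 2*v - 5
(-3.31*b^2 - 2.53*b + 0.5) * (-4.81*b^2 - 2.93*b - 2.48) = 15.9211*b^4 + 21.8676*b^3 + 13.2167*b^2 + 4.8094*b - 1.24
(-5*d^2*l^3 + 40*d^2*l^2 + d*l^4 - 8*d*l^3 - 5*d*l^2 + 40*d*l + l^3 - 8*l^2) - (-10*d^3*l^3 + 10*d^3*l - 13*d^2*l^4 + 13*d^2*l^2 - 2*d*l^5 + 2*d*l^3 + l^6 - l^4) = 10*d^3*l^3 - 10*d^3*l + 13*d^2*l^4 - 5*d^2*l^3 + 27*d^2*l^2 + 2*d*l^5 + d*l^4 - 10*d*l^3 - 5*d*l^2 + 40*d*l - l^6 + l^4 + l^3 - 8*l^2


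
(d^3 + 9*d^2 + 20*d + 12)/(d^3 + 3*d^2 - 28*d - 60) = (d + 1)/(d - 5)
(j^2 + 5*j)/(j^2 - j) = (j + 5)/(j - 1)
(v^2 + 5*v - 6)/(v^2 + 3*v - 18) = (v - 1)/(v - 3)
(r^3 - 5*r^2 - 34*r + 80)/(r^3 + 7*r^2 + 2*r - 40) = (r - 8)/(r + 4)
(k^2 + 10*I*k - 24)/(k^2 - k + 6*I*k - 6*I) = (k + 4*I)/(k - 1)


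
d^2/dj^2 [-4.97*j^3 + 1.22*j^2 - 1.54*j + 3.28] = 2.44 - 29.82*j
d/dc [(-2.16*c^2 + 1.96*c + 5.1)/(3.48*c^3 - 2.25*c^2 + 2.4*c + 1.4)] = (7.5168*c^4 - 13.6416*c^3 - 54.018*c^2 + 16.902*c - 9.496)/(12.1104*c^6 - 15.66*c^5 + 21.7665*c^4 - 1.056*c^3 - 0.54*c^2 + 6.72*c + 1.96)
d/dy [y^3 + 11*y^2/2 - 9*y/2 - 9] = 3*y^2 + 11*y - 9/2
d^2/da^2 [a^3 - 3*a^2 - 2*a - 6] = 6*a - 6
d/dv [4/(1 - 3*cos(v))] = -12*sin(v)/(3*cos(v) - 1)^2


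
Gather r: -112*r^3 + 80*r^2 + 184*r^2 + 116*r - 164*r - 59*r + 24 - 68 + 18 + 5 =-112*r^3 + 264*r^2 - 107*r - 21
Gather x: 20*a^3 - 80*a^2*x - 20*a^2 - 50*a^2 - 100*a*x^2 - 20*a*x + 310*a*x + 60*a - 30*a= 20*a^3 - 70*a^2 - 100*a*x^2 + 30*a + x*(-80*a^2 + 290*a)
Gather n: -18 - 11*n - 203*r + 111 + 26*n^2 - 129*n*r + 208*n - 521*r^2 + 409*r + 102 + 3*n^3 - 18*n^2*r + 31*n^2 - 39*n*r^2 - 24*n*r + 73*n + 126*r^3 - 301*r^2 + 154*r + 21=3*n^3 + n^2*(57 - 18*r) + n*(-39*r^2 - 153*r + 270) + 126*r^3 - 822*r^2 + 360*r + 216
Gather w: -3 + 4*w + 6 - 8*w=3 - 4*w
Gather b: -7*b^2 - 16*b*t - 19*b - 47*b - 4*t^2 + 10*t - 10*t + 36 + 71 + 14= -7*b^2 + b*(-16*t - 66) - 4*t^2 + 121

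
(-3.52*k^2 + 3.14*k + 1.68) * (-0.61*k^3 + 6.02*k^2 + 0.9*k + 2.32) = 2.1472*k^5 - 23.1058*k^4 + 14.71*k^3 + 4.7732*k^2 + 8.7968*k + 3.8976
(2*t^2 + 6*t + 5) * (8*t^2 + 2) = 16*t^4 + 48*t^3 + 44*t^2 + 12*t + 10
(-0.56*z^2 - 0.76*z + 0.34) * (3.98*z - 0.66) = -2.2288*z^3 - 2.6552*z^2 + 1.8548*z - 0.2244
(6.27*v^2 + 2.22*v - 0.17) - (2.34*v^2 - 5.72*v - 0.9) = 3.93*v^2 + 7.94*v + 0.73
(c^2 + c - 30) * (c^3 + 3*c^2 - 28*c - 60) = c^5 + 4*c^4 - 55*c^3 - 178*c^2 + 780*c + 1800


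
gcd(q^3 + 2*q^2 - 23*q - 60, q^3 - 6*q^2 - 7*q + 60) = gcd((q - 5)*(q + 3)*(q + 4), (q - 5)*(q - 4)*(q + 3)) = q^2 - 2*q - 15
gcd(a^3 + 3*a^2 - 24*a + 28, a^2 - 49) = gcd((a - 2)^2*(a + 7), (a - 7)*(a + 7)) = a + 7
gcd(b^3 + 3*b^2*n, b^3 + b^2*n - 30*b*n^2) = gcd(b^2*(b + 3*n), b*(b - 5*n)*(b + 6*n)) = b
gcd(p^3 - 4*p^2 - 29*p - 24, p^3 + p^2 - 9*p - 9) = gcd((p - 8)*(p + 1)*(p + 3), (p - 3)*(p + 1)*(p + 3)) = p^2 + 4*p + 3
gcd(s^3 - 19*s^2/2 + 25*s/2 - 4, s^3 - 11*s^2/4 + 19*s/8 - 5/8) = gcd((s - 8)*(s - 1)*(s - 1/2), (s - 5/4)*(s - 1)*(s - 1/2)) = s^2 - 3*s/2 + 1/2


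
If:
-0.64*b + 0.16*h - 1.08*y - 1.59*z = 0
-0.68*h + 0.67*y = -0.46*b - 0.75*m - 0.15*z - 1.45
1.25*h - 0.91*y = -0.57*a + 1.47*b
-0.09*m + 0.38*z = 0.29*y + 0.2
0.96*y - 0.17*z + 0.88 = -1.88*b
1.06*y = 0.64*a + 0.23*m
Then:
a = 1.25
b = -0.55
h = -1.10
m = -2.74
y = 0.16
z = 0.00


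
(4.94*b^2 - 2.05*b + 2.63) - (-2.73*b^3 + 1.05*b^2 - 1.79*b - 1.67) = 2.73*b^3 + 3.89*b^2 - 0.26*b + 4.3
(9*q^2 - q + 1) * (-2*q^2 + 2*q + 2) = -18*q^4 + 20*q^3 + 14*q^2 + 2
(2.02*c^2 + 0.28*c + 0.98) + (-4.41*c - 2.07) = 2.02*c^2 - 4.13*c - 1.09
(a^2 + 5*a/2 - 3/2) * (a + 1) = a^3 + 7*a^2/2 + a - 3/2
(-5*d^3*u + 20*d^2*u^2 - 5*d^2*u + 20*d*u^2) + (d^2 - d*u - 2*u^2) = -5*d^3*u + 20*d^2*u^2 - 5*d^2*u + d^2 + 20*d*u^2 - d*u - 2*u^2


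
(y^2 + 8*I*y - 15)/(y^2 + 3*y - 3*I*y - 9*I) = (y^2 + 8*I*y - 15)/(y^2 + 3*y*(1 - I) - 9*I)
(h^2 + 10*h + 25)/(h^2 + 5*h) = (h + 5)/h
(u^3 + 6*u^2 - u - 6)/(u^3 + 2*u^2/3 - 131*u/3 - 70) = 3*(u^2 - 1)/(3*u^2 - 16*u - 35)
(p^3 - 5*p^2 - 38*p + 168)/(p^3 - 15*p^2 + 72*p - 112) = (p + 6)/(p - 4)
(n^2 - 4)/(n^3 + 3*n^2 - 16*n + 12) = (n + 2)/(n^2 + 5*n - 6)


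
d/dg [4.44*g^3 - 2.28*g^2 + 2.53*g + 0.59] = 13.32*g^2 - 4.56*g + 2.53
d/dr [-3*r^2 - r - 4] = -6*r - 1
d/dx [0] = 0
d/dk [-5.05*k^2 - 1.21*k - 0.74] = -10.1*k - 1.21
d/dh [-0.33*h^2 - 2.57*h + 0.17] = -0.66*h - 2.57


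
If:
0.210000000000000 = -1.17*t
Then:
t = -0.18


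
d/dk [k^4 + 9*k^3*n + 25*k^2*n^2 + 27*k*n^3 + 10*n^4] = 4*k^3 + 27*k^2*n + 50*k*n^2 + 27*n^3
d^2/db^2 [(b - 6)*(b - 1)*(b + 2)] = 6*b - 10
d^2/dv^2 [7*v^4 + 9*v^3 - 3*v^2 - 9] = 84*v^2 + 54*v - 6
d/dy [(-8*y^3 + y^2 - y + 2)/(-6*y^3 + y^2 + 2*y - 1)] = (-2*y^4 - 44*y^3 + 63*y^2 - 6*y - 3)/(36*y^6 - 12*y^5 - 23*y^4 + 16*y^3 + 2*y^2 - 4*y + 1)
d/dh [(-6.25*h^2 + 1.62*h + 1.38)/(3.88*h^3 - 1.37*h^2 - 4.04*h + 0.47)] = (24.25*h^4 - 12.5712*h^3 + 11.4062*h^2 - 2.0938*h + 6.3366)/(15.0544*h^6 - 10.6312*h^5 - 29.4735*h^4 + 14.7168*h^3 + 15.0338*h^2 - 3.7976*h + 0.2209)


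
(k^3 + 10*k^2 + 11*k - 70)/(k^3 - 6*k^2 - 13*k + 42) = (k^2 + 12*k + 35)/(k^2 - 4*k - 21)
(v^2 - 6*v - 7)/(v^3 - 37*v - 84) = (v + 1)/(v^2 + 7*v + 12)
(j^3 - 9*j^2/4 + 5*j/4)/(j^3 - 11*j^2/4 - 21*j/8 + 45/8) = 2*j*(j - 1)/(2*j^2 - 3*j - 9)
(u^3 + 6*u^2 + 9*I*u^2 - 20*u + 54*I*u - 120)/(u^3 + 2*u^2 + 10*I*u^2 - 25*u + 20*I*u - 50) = (u^2 + u*(6 + 4*I) + 24*I)/(u^2 + u*(2 + 5*I) + 10*I)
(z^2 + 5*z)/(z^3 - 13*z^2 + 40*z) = (z + 5)/(z^2 - 13*z + 40)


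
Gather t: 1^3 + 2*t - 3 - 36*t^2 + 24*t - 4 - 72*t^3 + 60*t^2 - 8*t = -72*t^3 + 24*t^2 + 18*t - 6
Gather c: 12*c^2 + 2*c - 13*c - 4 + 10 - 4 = 12*c^2 - 11*c + 2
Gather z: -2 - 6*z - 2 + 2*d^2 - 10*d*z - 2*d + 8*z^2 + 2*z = 2*d^2 - 2*d + 8*z^2 + z*(-10*d - 4) - 4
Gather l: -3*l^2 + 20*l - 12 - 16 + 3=-3*l^2 + 20*l - 25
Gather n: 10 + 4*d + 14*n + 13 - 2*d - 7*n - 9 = 2*d + 7*n + 14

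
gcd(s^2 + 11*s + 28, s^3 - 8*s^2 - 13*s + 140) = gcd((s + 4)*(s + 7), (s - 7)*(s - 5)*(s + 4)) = s + 4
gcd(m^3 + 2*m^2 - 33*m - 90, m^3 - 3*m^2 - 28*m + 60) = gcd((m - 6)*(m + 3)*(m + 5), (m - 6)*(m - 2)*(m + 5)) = m^2 - m - 30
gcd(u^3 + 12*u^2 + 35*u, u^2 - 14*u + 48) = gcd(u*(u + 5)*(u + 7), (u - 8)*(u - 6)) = 1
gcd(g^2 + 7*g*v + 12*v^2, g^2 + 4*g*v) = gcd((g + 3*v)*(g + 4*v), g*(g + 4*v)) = g + 4*v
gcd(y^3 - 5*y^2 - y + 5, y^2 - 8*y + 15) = y - 5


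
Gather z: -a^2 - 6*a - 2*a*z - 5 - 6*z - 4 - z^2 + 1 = -a^2 - 6*a - z^2 + z*(-2*a - 6) - 8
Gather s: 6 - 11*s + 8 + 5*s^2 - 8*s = 5*s^2 - 19*s + 14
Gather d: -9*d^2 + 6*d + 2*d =-9*d^2 + 8*d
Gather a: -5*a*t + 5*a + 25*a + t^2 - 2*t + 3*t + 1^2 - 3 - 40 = a*(30 - 5*t) + t^2 + t - 42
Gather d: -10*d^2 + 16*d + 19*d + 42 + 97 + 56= -10*d^2 + 35*d + 195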